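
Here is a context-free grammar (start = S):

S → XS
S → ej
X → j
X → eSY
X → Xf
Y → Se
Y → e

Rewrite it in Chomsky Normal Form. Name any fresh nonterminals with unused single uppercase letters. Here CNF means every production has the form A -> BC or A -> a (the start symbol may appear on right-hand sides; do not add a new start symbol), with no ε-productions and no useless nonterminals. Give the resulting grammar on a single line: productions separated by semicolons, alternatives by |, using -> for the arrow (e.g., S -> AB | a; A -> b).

S -> AB | XS; A -> e; B -> j; C -> f; D -> SY; X -> j | AD | XC; Y -> e | SA

No ε-productions.
No unit productions to eliminate.
TERM: introduce A -> e, C -> f, B -> j and substitute in every rule of length ≥2.
BIN: X -> ASY becomes X -> AD, D -> SY.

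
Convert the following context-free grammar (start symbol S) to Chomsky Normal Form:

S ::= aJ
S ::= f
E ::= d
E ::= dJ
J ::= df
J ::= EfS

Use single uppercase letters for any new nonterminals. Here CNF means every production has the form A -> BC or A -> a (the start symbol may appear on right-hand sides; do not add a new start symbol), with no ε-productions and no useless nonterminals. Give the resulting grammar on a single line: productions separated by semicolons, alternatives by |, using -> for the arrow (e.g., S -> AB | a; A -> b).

S -> f | CJ; A -> d; B -> f; C -> a; D -> BS; E -> d | AJ; J -> AB | ED

No ε-productions.
No unit productions to eliminate.
TERM: introduce C -> a, A -> d, B -> f and substitute in every rule of length ≥2.
BIN: J -> EBS becomes J -> ED, D -> BS.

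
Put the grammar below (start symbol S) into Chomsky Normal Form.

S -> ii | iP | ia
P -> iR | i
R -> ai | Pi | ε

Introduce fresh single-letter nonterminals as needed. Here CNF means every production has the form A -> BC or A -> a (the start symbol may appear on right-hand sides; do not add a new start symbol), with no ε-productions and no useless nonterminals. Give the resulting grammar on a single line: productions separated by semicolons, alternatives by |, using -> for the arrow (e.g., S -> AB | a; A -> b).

Nullable: {R}; after ε-elimination: S -> iP | ia | ii; P -> i | iR; R -> Pi | ai.
No unit productions to eliminate.
TERM: introduce B -> a, A -> i and substitute in every rule of length ≥2.

S -> AA | AB | AP; A -> i; B -> a; P -> i | AR; R -> BA | PA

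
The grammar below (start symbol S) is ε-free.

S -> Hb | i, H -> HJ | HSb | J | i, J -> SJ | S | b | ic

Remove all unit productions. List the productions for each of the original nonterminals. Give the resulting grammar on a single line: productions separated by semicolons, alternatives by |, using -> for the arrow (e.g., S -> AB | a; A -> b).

Unit productions: H->J, J->S.
Unit pairs (A ⇒* B via units): (H,J), (H,S), (J,S).
S: inherits non-unit rules of {S} → Hb | i.
H: inherits non-unit rules of {H, J, S} → HJ | HSb | Hb | SJ | b | i | ic.
J: inherits non-unit rules of {J, S} → Hb | SJ | b | i | ic.

S -> i | Hb; H -> b | i | HJ | Hb | SJ | ic | HSb; J -> b | i | Hb | SJ | ic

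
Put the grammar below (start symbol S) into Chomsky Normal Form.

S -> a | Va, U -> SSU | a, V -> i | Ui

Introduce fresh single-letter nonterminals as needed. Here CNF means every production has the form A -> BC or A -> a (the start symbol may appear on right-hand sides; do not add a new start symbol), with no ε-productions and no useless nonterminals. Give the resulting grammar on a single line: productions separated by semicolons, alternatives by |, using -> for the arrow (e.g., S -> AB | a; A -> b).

No ε-productions.
No unit productions to eliminate.
TERM: introduce A -> a, B -> i and substitute in every rule of length ≥2.
BIN: U -> SSU becomes U -> SC, C -> SU.

S -> a | VA; A -> a; B -> i; C -> SU; U -> a | SC; V -> i | UB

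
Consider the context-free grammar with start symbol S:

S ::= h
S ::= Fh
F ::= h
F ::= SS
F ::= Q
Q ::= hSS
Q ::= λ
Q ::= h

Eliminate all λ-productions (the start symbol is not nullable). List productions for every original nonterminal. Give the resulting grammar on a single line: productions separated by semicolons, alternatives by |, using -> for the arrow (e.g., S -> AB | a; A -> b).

S -> h | Fh; F -> Q | h | SS; Q -> h | hSS

Nullable set: {F, Q}.
S -> Fh: F nullable, giving Fh | h.
F -> Q: Q nullable, giving Q.
Drop Q -> λ.
Unchanged (no nullable symbols): S -> h; F -> SS; F -> h; Q -> h; Q -> hSS.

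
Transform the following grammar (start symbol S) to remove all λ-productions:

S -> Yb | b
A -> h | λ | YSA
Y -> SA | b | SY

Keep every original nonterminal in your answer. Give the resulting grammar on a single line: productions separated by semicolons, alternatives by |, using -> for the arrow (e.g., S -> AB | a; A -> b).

Nullable set: {A}.
Drop A -> λ.
A -> YSA: A nullable, giving YS | YSA.
Y -> SA: A nullable, giving S | SA.
Unchanged (no nullable symbols): S -> Yb; S -> b; A -> h; Y -> SY; Y -> b.

S -> b | Yb; A -> h | YS | YSA; Y -> S | b | SA | SY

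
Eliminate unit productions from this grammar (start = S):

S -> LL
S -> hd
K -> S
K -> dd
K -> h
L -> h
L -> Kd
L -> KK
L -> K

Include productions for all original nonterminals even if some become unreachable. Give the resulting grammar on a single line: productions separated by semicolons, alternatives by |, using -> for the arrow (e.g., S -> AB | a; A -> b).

S -> LL | hd; K -> h | LL | dd | hd; L -> h | KK | Kd | LL | dd | hd

Unit productions: K->S, L->K.
Unit pairs (A ⇒* B via units): (K,S), (L,K), (L,S).
S: inherits non-unit rules of {S} → LL | hd.
K: inherits non-unit rules of {K, S} → LL | dd | h | hd.
L: inherits non-unit rules of {K, L, S} → KK | Kd | LL | dd | h | hd.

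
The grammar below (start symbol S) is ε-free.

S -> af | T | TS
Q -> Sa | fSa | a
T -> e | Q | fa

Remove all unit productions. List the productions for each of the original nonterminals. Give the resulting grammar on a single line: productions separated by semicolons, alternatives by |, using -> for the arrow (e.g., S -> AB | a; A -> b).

S -> a | e | Sa | TS | af | fa | fSa; Q -> a | Sa | fSa; T -> a | e | Sa | fa | fSa

Unit productions: S->T, T->Q.
Unit pairs (A ⇒* B via units): (S,Q), (S,T), (T,Q).
S: inherits non-unit rules of {Q, S, T} → Sa | TS | a | af | e | fSa | fa.
Q: inherits non-unit rules of {Q} → Sa | a | fSa.
T: inherits non-unit rules of {Q, T} → Sa | a | e | fSa | fa.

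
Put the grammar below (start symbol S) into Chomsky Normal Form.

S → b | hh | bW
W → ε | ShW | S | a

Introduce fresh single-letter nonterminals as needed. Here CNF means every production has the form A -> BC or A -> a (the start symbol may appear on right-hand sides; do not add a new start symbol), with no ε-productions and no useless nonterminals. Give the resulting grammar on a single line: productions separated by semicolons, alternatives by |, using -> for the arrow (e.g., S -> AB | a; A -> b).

S -> b | AW | BB; A -> b; B -> h; C -> BW; W -> a | b | AW | BB | SB | SC

Nullable: {W}; after ε-elimination: S -> b | bW | hh; W -> S | a | Sh | ShW.
After unit-elimination: S -> b | bW | hh; W -> a | b | Sh | bW | hh | ShW.
TERM: introduce A -> b, B -> h and substitute in every rule of length ≥2.
BIN: W -> SBW becomes W -> SC, C -> BW.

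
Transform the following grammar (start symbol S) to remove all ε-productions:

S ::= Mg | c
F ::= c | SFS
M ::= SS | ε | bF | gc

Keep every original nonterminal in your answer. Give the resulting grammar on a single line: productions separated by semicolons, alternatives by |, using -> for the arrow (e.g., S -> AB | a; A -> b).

S -> c | g | Mg; F -> c | SFS; M -> SS | bF | gc

Nullable set: {M}.
S -> Mg: M nullable, giving Mg | g.
Drop M -> ε.
Unchanged (no nullable symbols): S -> c; F -> SFS; F -> c; M -> SS; M -> bF; M -> gc.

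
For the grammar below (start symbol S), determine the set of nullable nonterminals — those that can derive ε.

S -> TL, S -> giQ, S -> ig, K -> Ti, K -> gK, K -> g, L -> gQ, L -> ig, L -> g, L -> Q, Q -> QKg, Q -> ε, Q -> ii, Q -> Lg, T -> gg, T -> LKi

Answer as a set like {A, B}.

{L, Q}

Directly nullable (have an ε-rule): {Q}.
L is nullable via L -> Q (every symbol on the right is already known nullable).
Not nullable: K, S, T — each has a terminal in every rule's right-hand side or depends on a non-nullable symbol.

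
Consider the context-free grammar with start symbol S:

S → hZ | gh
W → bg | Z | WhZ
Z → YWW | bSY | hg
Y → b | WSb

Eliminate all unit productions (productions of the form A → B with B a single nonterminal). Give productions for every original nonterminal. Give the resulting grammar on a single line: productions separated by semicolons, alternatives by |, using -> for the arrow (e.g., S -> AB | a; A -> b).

S -> gh | hZ; W -> bg | hg | WhZ | YWW | bSY; Y -> b | WSb; Z -> hg | YWW | bSY

Unit productions: W->Z.
Unit pairs (A ⇒* B via units): (W,Z).
S: inherits non-unit rules of {S} → gh | hZ.
W: inherits non-unit rules of {W, Z} → WhZ | YWW | bSY | bg | hg.
Y: inherits non-unit rules of {Y} → WSb | b.
Z: inherits non-unit rules of {Z} → YWW | bSY | hg.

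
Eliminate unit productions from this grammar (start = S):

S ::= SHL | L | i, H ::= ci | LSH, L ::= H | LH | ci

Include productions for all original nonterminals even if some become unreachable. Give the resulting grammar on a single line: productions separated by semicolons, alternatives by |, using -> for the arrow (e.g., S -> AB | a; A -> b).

S -> i | LH | ci | LSH | SHL; H -> ci | LSH; L -> LH | ci | LSH

Unit productions: L->H, S->L.
Unit pairs (A ⇒* B via units): (L,H), (S,H), (S,L).
S: inherits non-unit rules of {H, L, S} → LH | LSH | SHL | ci | i.
H: inherits non-unit rules of {H} → LSH | ci.
L: inherits non-unit rules of {H, L} → LH | LSH | ci.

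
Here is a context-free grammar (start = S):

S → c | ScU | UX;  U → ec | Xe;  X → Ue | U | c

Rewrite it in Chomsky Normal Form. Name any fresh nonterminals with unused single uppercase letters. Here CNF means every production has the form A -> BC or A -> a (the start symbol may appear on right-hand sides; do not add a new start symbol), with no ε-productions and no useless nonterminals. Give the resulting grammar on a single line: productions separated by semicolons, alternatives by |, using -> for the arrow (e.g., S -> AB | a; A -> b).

S -> c | SC | UX; A -> c; B -> e; C -> AU; U -> BA | XB; X -> c | BA | UB | XB

No ε-productions.
After unit-elimination: S -> c | UX | ScU; U -> Xe | ec; X -> c | Ue | Xe | ec.
TERM: introduce A -> c, B -> e and substitute in every rule of length ≥2.
BIN: S -> SAU becomes S -> SC, C -> AU.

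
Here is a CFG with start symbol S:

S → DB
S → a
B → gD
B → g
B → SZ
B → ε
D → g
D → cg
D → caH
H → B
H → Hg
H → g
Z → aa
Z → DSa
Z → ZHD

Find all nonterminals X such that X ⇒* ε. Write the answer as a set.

{B, H}

Directly nullable (have an ε-rule): {B}.
H is nullable via H -> B (every symbol on the right is already known nullable).
Not nullable: D, S, Z — each has a terminal in every rule's right-hand side or depends on a non-nullable symbol.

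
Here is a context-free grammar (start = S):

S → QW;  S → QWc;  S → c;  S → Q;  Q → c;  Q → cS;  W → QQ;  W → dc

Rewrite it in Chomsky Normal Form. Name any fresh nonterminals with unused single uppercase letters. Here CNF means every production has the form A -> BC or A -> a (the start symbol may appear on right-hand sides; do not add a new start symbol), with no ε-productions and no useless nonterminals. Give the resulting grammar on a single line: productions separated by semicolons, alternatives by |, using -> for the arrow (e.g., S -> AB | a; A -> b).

No ε-productions.
After unit-elimination: S -> c | QW | cS | QWc; Q -> c | cS; W -> QQ | dc.
TERM: introduce A -> c, B -> d and substitute in every rule of length ≥2.
BIN: S -> QWA becomes S -> QC, C -> WA.

S -> c | AS | QC | QW; A -> c; B -> d; C -> WA; Q -> c | AS; W -> BA | QQ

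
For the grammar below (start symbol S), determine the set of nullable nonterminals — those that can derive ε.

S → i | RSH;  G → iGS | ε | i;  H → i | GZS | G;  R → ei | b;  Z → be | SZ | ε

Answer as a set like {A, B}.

Directly nullable (have an ε-rule): {G, Z}.
H is nullable via H -> G (every symbol on the right is already known nullable).
Not nullable: R, S — each has a terminal in every rule's right-hand side or depends on a non-nullable symbol.

{G, H, Z}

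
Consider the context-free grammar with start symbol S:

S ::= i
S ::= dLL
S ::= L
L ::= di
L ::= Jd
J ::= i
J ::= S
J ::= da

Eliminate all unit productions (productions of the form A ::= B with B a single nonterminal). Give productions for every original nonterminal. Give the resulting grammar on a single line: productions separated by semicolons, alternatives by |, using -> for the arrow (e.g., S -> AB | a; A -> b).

S -> i | Jd | di | dLL; J -> i | Jd | da | di | dLL; L -> Jd | di

Unit productions: J->S, S->L.
Unit pairs (A ⇒* B via units): (J,L), (J,S), (S,L).
S: inherits non-unit rules of {L, S} → Jd | dLL | di | i.
J: inherits non-unit rules of {J, L, S} → Jd | dLL | da | di | i.
L: inherits non-unit rules of {L} → Jd | di.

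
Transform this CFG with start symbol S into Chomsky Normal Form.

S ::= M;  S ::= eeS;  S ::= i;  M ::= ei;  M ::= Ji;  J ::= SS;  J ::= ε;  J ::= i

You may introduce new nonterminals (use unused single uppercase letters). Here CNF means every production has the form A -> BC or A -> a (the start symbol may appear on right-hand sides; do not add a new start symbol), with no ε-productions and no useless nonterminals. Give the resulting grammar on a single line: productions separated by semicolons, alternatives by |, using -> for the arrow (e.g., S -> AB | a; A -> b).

S -> i | BA | BC | JA; A -> i; B -> e; C -> BS; J -> i | SS

Nullable: {J}; after ε-elimination: S -> M | i | eeS; J -> i | SS; M -> i | Ji | ei.
After unit-elimination: S -> i | Ji | ei | eeS; J -> i | SS; M -> i | Ji | ei.
TERM: introduce B -> e, A -> i and substitute in every rule of length ≥2.
BIN: S -> BBS becomes S -> BC, C -> BS.
Drop unreachable/unproductive: M.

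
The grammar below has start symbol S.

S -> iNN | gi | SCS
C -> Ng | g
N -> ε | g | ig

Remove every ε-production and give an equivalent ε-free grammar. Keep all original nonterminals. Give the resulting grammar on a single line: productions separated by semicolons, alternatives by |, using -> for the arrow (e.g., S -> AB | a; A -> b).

S -> i | gi | iN | SCS | iNN; C -> g | Ng; N -> g | ig

Nullable set: {N}.
S -> iNN: N, N nullable, giving i | iN | iNN.
C -> Ng: N nullable, giving Ng | g.
Drop N -> ε.
Unchanged (no nullable symbols): S -> SCS; S -> gi; C -> g; N -> g; N -> ig.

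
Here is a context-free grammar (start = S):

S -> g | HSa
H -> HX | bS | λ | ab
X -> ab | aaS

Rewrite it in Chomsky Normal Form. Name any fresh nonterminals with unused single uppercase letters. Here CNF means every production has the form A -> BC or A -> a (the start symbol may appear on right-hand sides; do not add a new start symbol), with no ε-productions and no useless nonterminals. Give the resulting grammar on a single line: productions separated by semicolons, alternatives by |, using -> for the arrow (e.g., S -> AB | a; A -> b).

Nullable: {H}; after ε-elimination: S -> g | Sa | HSa; H -> X | HX | ab | bS; X -> ab | aaS.
After unit-elimination: S -> g | Sa | HSa; H -> HX | ab | bS | aaS; X -> ab | aaS.
TERM: introduce A -> a, B -> b and substitute in every rule of length ≥2.
BIN: H -> AAS becomes H -> AC, C -> AS; S -> HSA becomes S -> HD, D -> SA; X -> AAS becomes X -> AE, E -> AS.

S -> g | HD | SA; A -> a; B -> b; C -> AS; D -> SA; E -> AS; H -> AB | AC | BS | HX; X -> AB | AE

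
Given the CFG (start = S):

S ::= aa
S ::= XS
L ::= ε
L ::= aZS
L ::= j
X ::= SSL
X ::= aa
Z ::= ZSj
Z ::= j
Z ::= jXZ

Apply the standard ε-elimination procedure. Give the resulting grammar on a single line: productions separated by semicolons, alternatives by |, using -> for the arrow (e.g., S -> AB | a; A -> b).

S -> XS | aa; L -> j | aZS; X -> SS | aa | SSL; Z -> j | ZSj | jXZ

Nullable set: {L}.
Drop L -> ε.
X -> SSL: L nullable, giving SS | SSL.
Unchanged (no nullable symbols): S -> XS; S -> aa; L -> aZS; L -> j; X -> aa; Z -> ZSj; Z -> j; Z -> jXZ.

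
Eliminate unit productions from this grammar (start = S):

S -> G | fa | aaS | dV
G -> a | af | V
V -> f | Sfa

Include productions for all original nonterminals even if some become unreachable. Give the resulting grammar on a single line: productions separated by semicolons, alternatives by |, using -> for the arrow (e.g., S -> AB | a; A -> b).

S -> a | f | af | dV | fa | Sfa | aaS; G -> a | f | af | Sfa; V -> f | Sfa

Unit productions: G->V, S->G.
Unit pairs (A ⇒* B via units): (G,V), (S,G), (S,V).
S: inherits non-unit rules of {G, S, V} → Sfa | a | aaS | af | dV | f | fa.
G: inherits non-unit rules of {G, V} → Sfa | a | af | f.
V: inherits non-unit rules of {V} → Sfa | f.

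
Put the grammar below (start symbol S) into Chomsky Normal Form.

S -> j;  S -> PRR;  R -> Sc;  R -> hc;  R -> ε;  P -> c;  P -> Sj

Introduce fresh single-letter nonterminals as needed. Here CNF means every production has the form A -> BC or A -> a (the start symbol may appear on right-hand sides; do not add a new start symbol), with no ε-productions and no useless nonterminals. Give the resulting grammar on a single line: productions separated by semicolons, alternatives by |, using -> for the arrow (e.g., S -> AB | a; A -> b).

S -> c | j | PD | PR | SA; A -> j; B -> c; C -> h; D -> RR; P -> c | SA; R -> CB | SB

Nullable: {R}; after ε-elimination: S -> P | j | PR | PRR; P -> c | Sj; R -> Sc | hc.
After unit-elimination: S -> c | j | PR | Sj | PRR; P -> c | Sj; R -> Sc | hc.
TERM: introduce B -> c, C -> h, A -> j and substitute in every rule of length ≥2.
BIN: S -> PRR becomes S -> PD, D -> RR.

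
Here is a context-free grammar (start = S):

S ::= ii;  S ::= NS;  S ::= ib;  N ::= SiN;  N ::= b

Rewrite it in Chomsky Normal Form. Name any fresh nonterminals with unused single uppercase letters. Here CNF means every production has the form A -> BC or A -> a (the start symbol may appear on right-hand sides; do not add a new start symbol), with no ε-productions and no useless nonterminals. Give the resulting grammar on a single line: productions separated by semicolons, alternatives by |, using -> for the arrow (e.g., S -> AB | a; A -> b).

No ε-productions.
No unit productions to eliminate.
TERM: introduce B -> b, A -> i and substitute in every rule of length ≥2.
BIN: N -> SAN becomes N -> SC, C -> AN.

S -> AA | AB | NS; A -> i; B -> b; C -> AN; N -> b | SC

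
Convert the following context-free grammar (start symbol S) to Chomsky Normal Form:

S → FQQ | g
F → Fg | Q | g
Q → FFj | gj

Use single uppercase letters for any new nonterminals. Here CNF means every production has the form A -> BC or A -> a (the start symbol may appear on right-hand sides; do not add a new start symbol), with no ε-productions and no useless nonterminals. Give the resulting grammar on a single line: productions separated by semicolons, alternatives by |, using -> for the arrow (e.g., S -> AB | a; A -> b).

S -> g | FE; A -> j; B -> g; C -> FA; D -> FA; E -> QQ; F -> g | BA | FB | FC; Q -> BA | FD

No ε-productions.
After unit-elimination: S -> g | FQQ; F -> g | Fg | gj | FFj; Q -> gj | FFj.
TERM: introduce B -> g, A -> j and substitute in every rule of length ≥2.
BIN: F -> FFA becomes F -> FC, C -> FA; Q -> FFA becomes Q -> FD, D -> FA; S -> FQQ becomes S -> FE, E -> QQ.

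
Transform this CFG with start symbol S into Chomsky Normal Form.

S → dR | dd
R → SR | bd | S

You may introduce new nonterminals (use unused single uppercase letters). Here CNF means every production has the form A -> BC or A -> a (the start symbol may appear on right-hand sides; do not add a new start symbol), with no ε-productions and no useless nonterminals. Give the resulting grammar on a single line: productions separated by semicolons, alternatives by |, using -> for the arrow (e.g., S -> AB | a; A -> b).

No ε-productions.
After unit-elimination: S -> dR | dd; R -> SR | bd | dR | dd.
TERM: introduce A -> b, B -> d and substitute in every rule of length ≥2.

S -> BB | BR; A -> b; B -> d; R -> AB | BB | BR | SR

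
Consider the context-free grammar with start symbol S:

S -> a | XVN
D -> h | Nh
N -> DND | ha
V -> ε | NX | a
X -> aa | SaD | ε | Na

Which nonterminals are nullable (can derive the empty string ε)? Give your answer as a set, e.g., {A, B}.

{V, X}

Directly nullable (have an ε-rule): {V, X}.
Not nullable: D, N, S — each has a terminal in every rule's right-hand side or depends on a non-nullable symbol.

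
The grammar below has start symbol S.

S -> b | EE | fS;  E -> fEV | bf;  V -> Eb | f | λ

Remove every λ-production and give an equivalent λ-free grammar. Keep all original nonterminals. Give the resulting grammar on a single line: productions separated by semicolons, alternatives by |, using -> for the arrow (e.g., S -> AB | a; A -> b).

Nullable set: {V}.
E -> fEV: V nullable, giving fE | fEV.
Drop V -> λ.
Unchanged (no nullable symbols): S -> EE; S -> b; S -> fS; E -> bf; V -> Eb; V -> f.

S -> b | EE | fS; E -> bf | fE | fEV; V -> f | Eb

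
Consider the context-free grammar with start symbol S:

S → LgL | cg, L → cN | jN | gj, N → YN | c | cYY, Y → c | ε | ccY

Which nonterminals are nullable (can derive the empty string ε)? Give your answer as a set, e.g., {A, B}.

{Y}

Directly nullable (have an ε-rule): {Y}.
Not nullable: L, N, S — each has a terminal in every rule's right-hand side or depends on a non-nullable symbol.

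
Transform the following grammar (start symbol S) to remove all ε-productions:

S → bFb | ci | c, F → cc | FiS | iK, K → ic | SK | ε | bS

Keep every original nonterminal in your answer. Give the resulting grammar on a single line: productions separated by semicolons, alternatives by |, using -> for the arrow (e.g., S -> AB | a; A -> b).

Nullable set: {K}.
F -> iK: K nullable, giving i | iK.
Drop K -> ε.
K -> SK: K nullable, giving S | SK.
Unchanged (no nullable symbols): S -> bFb; S -> c; S -> ci; F -> FiS; F -> cc; K -> bS; K -> ic.

S -> c | ci | bFb; F -> i | cc | iK | FiS; K -> S | SK | bS | ic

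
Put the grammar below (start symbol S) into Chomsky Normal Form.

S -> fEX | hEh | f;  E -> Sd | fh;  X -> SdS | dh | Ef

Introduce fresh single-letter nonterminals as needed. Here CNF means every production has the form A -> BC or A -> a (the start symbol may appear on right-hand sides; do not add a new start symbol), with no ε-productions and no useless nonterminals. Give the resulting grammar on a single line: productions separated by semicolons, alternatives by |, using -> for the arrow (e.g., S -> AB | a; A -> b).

No ε-productions.
No unit productions to eliminate.
TERM: introduce A -> d, B -> f, C -> h and substitute in every rule of length ≥2.
BIN: S -> BEX becomes S -> BD, D -> EX; S -> CEC becomes S -> CF, F -> EC; X -> SAS becomes X -> SG, G -> AS.

S -> f | BD | CF; A -> d; B -> f; C -> h; D -> EX; E -> BC | SA; F -> EC; G -> AS; X -> AC | EB | SG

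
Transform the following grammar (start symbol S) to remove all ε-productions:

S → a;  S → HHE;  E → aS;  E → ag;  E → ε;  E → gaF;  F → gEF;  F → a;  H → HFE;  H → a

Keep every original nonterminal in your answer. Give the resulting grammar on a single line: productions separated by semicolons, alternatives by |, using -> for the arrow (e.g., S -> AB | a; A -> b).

Nullable set: {E}.
S -> HHE: E nullable, giving HH | HHE.
Drop E -> ε.
F -> gEF: E nullable, giving gEF | gF.
H -> HFE: E nullable, giving HF | HFE.
Unchanged (no nullable symbols): S -> a; E -> aS; E -> ag; E -> gaF; F -> a; H -> a.

S -> a | HH | HHE; E -> aS | ag | gaF; F -> a | gF | gEF; H -> a | HF | HFE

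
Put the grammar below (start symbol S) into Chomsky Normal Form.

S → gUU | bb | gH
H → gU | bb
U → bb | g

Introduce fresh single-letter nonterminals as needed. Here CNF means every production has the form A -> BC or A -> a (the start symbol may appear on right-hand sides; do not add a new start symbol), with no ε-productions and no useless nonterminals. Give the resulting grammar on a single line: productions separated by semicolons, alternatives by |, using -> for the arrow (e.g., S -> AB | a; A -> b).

No ε-productions.
No unit productions to eliminate.
TERM: introduce A -> b, B -> g and substitute in every rule of length ≥2.
BIN: S -> BUU becomes S -> BC, C -> UU.

S -> AA | BC | BH; A -> b; B -> g; C -> UU; H -> AA | BU; U -> g | AA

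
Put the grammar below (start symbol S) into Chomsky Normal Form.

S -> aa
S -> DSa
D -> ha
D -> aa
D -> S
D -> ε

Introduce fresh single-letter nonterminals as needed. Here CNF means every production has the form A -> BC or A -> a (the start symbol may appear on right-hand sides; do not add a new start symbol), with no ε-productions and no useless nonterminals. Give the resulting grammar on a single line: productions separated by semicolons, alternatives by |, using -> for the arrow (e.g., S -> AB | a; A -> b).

S -> AA | DE | SA; A -> a; B -> h; C -> SA; D -> AA | BA | DC | SA; E -> SA

Nullable: {D}; after ε-elimination: S -> Sa | aa | DSa; D -> S | aa | ha.
After unit-elimination: S -> Sa | aa | DSa; D -> Sa | aa | ha | DSa.
TERM: introduce A -> a, B -> h and substitute in every rule of length ≥2.
BIN: D -> DSA becomes D -> DC, C -> SA; S -> DSA becomes S -> DE, E -> SA.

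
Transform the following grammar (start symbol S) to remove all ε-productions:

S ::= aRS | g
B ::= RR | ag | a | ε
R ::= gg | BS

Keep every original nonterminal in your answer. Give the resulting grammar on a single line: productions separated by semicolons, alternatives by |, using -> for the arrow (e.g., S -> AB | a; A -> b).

S -> g | aRS; B -> a | RR | ag; R -> S | BS | gg

Nullable set: {B}.
Drop B -> ε.
R -> BS: B nullable, giving BS | S.
Unchanged (no nullable symbols): S -> aRS; S -> g; B -> RR; B -> a; B -> ag; R -> gg.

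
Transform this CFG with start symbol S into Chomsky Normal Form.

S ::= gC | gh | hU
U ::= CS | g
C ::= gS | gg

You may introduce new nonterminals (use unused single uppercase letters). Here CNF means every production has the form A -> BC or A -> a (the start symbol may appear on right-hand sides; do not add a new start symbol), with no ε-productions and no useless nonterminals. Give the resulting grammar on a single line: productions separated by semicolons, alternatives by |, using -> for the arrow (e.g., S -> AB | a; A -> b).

No ε-productions.
No unit productions to eliminate.
TERM: introduce A -> g, B -> h and substitute in every rule of length ≥2.

S -> AB | AC | BU; A -> g; B -> h; C -> AA | AS; U -> g | CS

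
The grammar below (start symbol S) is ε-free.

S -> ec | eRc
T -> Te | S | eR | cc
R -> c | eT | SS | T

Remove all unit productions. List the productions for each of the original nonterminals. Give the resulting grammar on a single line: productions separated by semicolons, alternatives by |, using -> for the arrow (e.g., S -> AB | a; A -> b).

S -> ec | eRc; R -> c | SS | Te | cc | eR | eT | ec | eRc; T -> Te | cc | eR | ec | eRc

Unit productions: R->T, T->S.
Unit pairs (A ⇒* B via units): (R,S), (R,T), (T,S).
S: inherits non-unit rules of {S} → eRc | ec.
R: inherits non-unit rules of {R, S, T} → SS | Te | c | cc | eR | eRc | eT | ec.
T: inherits non-unit rules of {S, T} → Te | cc | eR | eRc | ec.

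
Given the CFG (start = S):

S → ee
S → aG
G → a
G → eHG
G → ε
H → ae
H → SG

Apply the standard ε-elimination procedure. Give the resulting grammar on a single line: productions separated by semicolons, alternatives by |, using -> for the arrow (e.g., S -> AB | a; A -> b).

Nullable set: {G}.
S -> aG: G nullable, giving a | aG.
Drop G -> ε.
G -> eHG: G nullable, giving eH | eHG.
H -> SG: G nullable, giving S | SG.
Unchanged (no nullable symbols): S -> ee; G -> a; H -> ae.

S -> a | aG | ee; G -> a | eH | eHG; H -> S | SG | ae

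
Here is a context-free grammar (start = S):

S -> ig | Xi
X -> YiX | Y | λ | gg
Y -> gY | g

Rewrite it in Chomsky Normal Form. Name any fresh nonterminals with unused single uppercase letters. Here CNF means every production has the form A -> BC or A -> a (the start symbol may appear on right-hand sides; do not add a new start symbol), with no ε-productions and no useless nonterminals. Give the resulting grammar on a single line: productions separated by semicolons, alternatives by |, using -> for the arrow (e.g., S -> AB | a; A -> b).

S -> i | AB | XA; A -> i; B -> g; C -> AX; X -> g | BB | BY | YA | YC; Y -> g | BY

Nullable: {X}; after ε-elimination: S -> i | Xi | ig; X -> Y | Yi | gg | YiX; Y -> g | gY.
After unit-elimination: S -> i | Xi | ig; X -> g | Yi | gY | gg | YiX; Y -> g | gY.
TERM: introduce B -> g, A -> i and substitute in every rule of length ≥2.
BIN: X -> YAX becomes X -> YC, C -> AX.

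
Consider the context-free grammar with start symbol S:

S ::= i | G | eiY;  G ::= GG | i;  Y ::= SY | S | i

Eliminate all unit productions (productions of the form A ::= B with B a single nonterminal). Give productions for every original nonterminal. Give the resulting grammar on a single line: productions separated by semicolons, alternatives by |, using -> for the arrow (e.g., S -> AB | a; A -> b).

Unit productions: S->G, Y->S.
Unit pairs (A ⇒* B via units): (S,G), (Y,G), (Y,S).
S: inherits non-unit rules of {G, S} → GG | eiY | i.
G: inherits non-unit rules of {G} → GG | i.
Y: inherits non-unit rules of {G, S, Y} → GG | SY | eiY | i.

S -> i | GG | eiY; G -> i | GG; Y -> i | GG | SY | eiY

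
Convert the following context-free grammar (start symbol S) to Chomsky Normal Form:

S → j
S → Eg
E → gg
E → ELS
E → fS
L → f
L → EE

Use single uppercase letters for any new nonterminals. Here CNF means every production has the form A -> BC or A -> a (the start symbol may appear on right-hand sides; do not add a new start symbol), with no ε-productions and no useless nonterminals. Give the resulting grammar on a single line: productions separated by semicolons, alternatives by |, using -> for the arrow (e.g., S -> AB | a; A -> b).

S -> j | EB; A -> f; B -> g; C -> LS; E -> AS | BB | EC; L -> f | EE

No ε-productions.
No unit productions to eliminate.
TERM: introduce A -> f, B -> g and substitute in every rule of length ≥2.
BIN: E -> ELS becomes E -> EC, C -> LS.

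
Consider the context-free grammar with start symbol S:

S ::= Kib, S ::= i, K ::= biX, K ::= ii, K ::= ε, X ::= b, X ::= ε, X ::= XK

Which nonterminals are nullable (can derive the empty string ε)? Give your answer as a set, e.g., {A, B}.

Directly nullable (have an ε-rule): {K, X}.
Not nullable: S — each has a terminal in every rule's right-hand side or depends on a non-nullable symbol.

{K, X}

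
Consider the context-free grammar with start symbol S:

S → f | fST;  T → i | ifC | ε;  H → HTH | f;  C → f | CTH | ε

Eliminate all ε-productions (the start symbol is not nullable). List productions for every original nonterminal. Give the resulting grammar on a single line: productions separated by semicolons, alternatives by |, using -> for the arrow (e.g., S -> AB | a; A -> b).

S -> f | fS | fST; C -> H | f | CH | TH | CTH; H -> f | HH | HTH; T -> i | if | ifC

Nullable set: {C, T}.
S -> fST: T nullable, giving fS | fST.
Drop C -> ε.
C -> CTH: C, T nullable, giving CH | CTH | H | TH.
H -> HTH: T nullable, giving HH | HTH.
Drop T -> ε.
T -> ifC: C nullable, giving if | ifC.
Unchanged (no nullable symbols): S -> f; C -> f; H -> f; T -> i.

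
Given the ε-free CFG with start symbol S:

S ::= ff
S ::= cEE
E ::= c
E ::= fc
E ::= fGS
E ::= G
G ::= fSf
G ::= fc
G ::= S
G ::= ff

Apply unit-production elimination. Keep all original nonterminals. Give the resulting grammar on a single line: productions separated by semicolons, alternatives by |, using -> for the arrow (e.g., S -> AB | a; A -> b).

Unit productions: E->G, G->S.
Unit pairs (A ⇒* B via units): (E,G), (E,S), (G,S).
S: inherits non-unit rules of {S} → cEE | ff.
E: inherits non-unit rules of {E, G, S} → c | cEE | fGS | fSf | fc | ff.
G: inherits non-unit rules of {G, S} → cEE | fSf | fc | ff.

S -> ff | cEE; E -> c | fc | ff | cEE | fGS | fSf; G -> fc | ff | cEE | fSf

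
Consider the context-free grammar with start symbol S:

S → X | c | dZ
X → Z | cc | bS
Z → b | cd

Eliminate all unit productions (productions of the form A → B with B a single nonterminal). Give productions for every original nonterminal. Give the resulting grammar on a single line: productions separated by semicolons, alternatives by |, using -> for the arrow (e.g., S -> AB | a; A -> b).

Unit productions: S->X, X->Z.
Unit pairs (A ⇒* B via units): (S,X), (S,Z), (X,Z).
S: inherits non-unit rules of {S, X, Z} → b | bS | c | cc | cd | dZ.
X: inherits non-unit rules of {X, Z} → b | bS | cc | cd.
Z: inherits non-unit rules of {Z} → b | cd.

S -> b | c | bS | cc | cd | dZ; X -> b | bS | cc | cd; Z -> b | cd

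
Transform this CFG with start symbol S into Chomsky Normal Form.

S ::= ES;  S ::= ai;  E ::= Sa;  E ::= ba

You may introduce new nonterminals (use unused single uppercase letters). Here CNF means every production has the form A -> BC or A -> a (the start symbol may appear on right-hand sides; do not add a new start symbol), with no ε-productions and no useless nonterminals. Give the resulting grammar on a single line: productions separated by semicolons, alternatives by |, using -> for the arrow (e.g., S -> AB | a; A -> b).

No ε-productions.
No unit productions to eliminate.
TERM: introduce A -> a, B -> b, C -> i and substitute in every rule of length ≥2.

S -> AC | ES; A -> a; B -> b; C -> i; E -> BA | SA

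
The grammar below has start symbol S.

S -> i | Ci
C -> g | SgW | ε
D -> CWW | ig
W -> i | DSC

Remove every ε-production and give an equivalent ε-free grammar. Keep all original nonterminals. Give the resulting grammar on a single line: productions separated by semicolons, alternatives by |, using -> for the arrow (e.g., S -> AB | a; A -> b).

Nullable set: {C}.
S -> Ci: C nullable, giving Ci | i.
Drop C -> ε.
D -> CWW: C nullable, giving CWW | WW.
W -> DSC: C nullable, giving DS | DSC.
Unchanged (no nullable symbols): S -> i; C -> SgW; C -> g; D -> ig; W -> i.

S -> i | Ci; C -> g | SgW; D -> WW | ig | CWW; W -> i | DS | DSC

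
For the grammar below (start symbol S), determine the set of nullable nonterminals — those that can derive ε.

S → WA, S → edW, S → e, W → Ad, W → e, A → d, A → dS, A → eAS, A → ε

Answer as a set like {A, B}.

{A}

Directly nullable (have an ε-rule): {A}.
Not nullable: S, W — each has a terminal in every rule's right-hand side or depends on a non-nullable symbol.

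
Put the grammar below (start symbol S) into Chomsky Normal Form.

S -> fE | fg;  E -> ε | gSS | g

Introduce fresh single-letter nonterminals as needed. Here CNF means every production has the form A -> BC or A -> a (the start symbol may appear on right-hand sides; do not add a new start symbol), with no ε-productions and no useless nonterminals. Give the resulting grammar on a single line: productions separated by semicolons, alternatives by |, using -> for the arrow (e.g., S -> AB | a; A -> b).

S -> f | BA | BE; A -> g; B -> f; C -> SS; E -> g | AC

Nullable: {E}; after ε-elimination: S -> f | fE | fg; E -> g | gSS.
No unit productions to eliminate.
TERM: introduce B -> f, A -> g and substitute in every rule of length ≥2.
BIN: E -> ASS becomes E -> AC, C -> SS.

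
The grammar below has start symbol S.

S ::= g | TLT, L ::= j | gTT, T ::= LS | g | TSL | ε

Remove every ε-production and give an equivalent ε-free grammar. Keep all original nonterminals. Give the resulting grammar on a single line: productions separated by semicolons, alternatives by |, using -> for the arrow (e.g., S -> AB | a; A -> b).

Nullable set: {T}.
S -> TLT: T, T nullable, giving L | LT | TL | TLT.
L -> gTT: T, T nullable, giving g | gT | gTT.
Drop T -> ε.
T -> TSL: T nullable, giving SL | TSL.
Unchanged (no nullable symbols): S -> g; L -> j; T -> LS; T -> g.

S -> L | g | LT | TL | TLT; L -> g | j | gT | gTT; T -> g | LS | SL | TSL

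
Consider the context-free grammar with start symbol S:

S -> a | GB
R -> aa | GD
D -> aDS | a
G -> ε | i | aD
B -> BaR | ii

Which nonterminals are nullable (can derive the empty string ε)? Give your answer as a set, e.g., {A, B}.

{G}

Directly nullable (have an ε-rule): {G}.
Not nullable: B, D, R, S — each has a terminal in every rule's right-hand side or depends on a non-nullable symbol.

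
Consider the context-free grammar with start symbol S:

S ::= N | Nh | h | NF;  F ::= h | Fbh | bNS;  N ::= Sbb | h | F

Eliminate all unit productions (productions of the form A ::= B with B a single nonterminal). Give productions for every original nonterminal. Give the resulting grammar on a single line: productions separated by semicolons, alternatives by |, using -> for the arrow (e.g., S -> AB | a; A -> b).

Unit productions: N->F, S->N.
Unit pairs (A ⇒* B via units): (N,F), (S,F), (S,N).
S: inherits non-unit rules of {F, N, S} → Fbh | NF | Nh | Sbb | bNS | h.
F: inherits non-unit rules of {F} → Fbh | bNS | h.
N: inherits non-unit rules of {F, N} → Fbh | Sbb | bNS | h.

S -> h | NF | Nh | Fbh | Sbb | bNS; F -> h | Fbh | bNS; N -> h | Fbh | Sbb | bNS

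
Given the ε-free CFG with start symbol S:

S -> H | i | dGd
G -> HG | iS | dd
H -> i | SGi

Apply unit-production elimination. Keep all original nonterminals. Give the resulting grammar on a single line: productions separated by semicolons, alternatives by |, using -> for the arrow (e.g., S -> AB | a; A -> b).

Unit productions: S->H.
Unit pairs (A ⇒* B via units): (S,H).
S: inherits non-unit rules of {H, S} → SGi | dGd | i.
G: inherits non-unit rules of {G} → HG | dd | iS.
H: inherits non-unit rules of {H} → SGi | i.

S -> i | SGi | dGd; G -> HG | dd | iS; H -> i | SGi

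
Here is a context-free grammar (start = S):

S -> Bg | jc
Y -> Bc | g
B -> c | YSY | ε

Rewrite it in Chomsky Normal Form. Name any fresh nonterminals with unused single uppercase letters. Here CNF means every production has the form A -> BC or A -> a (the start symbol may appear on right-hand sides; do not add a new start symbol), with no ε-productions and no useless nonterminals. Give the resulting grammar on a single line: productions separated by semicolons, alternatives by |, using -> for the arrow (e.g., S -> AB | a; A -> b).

S -> g | BA | CD; A -> g; B -> c | YE; C -> j; D -> c; E -> SY; Y -> c | g | BD

Nullable: {B}; after ε-elimination: S -> g | Bg | jc; B -> c | YSY; Y -> c | g | Bc.
No unit productions to eliminate.
TERM: introduce D -> c, A -> g, C -> j and substitute in every rule of length ≥2.
BIN: B -> YSY becomes B -> YE, E -> SY.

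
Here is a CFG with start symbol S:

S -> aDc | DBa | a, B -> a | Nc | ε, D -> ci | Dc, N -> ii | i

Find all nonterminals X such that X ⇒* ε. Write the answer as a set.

Directly nullable (have an ε-rule): {B}.
Not nullable: D, N, S — each has a terminal in every rule's right-hand side or depends on a non-nullable symbol.

{B}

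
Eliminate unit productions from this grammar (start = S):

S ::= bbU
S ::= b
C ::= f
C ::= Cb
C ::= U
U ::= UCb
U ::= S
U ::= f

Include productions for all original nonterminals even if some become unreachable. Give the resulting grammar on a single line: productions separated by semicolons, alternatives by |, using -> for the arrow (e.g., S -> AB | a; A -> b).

S -> b | bbU; C -> b | f | Cb | UCb | bbU; U -> b | f | UCb | bbU

Unit productions: C->U, U->S.
Unit pairs (A ⇒* B via units): (C,S), (C,U), (U,S).
S: inherits non-unit rules of {S} → b | bbU.
C: inherits non-unit rules of {C, S, U} → Cb | UCb | b | bbU | f.
U: inherits non-unit rules of {S, U} → UCb | b | bbU | f.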